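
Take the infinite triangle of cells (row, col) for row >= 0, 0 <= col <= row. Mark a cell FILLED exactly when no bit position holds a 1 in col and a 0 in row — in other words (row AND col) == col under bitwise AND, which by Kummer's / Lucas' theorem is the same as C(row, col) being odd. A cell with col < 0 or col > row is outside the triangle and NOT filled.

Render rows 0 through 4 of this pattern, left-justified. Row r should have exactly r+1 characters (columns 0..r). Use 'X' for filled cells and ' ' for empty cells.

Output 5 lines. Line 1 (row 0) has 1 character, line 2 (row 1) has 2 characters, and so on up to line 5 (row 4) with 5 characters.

r0=0: X
r1=1: XX
r2=10: X X
r3=11: XXXX
r4=100: X   X

Answer: X
XX
X X
XXXX
X   X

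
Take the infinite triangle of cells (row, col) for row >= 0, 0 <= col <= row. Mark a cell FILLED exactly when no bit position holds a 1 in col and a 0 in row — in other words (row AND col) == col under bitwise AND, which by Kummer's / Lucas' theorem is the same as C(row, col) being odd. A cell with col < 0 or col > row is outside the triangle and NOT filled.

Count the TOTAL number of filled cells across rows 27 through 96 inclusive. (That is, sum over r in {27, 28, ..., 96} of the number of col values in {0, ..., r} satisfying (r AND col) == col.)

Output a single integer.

Answer: 1064

Derivation:
r27=11011 pc4: +16 =16
r28=11100 pc3: +8 =24
r29=11101 pc4: +16 =40
r30=11110 pc4: +16 =56
r31=11111 pc5: +32 =88
r32=100000 pc1: +2 =90
r33=100001 pc2: +4 =94
r34=100010 pc2: +4 =98
r35=100011 pc3: +8 =106
r36=100100 pc2: +4 =110
r37=100101 pc3: +8 =118
r38=100110 pc3: +8 =126
r39=100111 pc4: +16 =142
r40=101000 pc2: +4 =146
r41=101001 pc3: +8 =154
r42=101010 pc3: +8 =162
r43=101011 pc4: +16 =178
r44=101100 pc3: +8 =186
r45=101101 pc4: +16 =202
r46=101110 pc4: +16 =218
r47=101111 pc5: +32 =250
r48=110000 pc2: +4 =254
r49=110001 pc3: +8 =262
r50=110010 pc3: +8 =270
r51=110011 pc4: +16 =286
r52=110100 pc3: +8 =294
r53=110101 pc4: +16 =310
r54=110110 pc4: +16 =326
r55=110111 pc5: +32 =358
r56=111000 pc3: +8 =366
r57=111001 pc4: +16 =382
r58=111010 pc4: +16 =398
r59=111011 pc5: +32 =430
r60=111100 pc4: +16 =446
r61=111101 pc5: +32 =478
r62=111110 pc5: +32 =510
r63=111111 pc6: +64 =574
r64=1000000 pc1: +2 =576
r65=1000001 pc2: +4 =580
r66=1000010 pc2: +4 =584
r67=1000011 pc3: +8 =592
r68=1000100 pc2: +4 =596
r69=1000101 pc3: +8 =604
r70=1000110 pc3: +8 =612
r71=1000111 pc4: +16 =628
r72=1001000 pc2: +4 =632
r73=1001001 pc3: +8 =640
r74=1001010 pc3: +8 =648
r75=1001011 pc4: +16 =664
r76=1001100 pc3: +8 =672
r77=1001101 pc4: +16 =688
r78=1001110 pc4: +16 =704
r79=1001111 pc5: +32 =736
r80=1010000 pc2: +4 =740
r81=1010001 pc3: +8 =748
r82=1010010 pc3: +8 =756
r83=1010011 pc4: +16 =772
r84=1010100 pc3: +8 =780
r85=1010101 pc4: +16 =796
r86=1010110 pc4: +16 =812
r87=1010111 pc5: +32 =844
r88=1011000 pc3: +8 =852
r89=1011001 pc4: +16 =868
r90=1011010 pc4: +16 =884
r91=1011011 pc5: +32 =916
r92=1011100 pc4: +16 =932
r93=1011101 pc5: +32 =964
r94=1011110 pc5: +32 =996
r95=1011111 pc6: +64 =1060
r96=1100000 pc2: +4 =1064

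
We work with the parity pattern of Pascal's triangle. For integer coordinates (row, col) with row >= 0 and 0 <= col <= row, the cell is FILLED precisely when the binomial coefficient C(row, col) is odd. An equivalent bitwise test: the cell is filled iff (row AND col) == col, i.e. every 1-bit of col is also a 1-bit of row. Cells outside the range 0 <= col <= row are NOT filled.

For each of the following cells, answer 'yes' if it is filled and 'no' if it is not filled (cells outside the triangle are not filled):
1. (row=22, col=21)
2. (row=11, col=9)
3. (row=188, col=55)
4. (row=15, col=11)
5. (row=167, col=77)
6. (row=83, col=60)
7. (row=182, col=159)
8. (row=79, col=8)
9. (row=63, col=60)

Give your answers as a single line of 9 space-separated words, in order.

(22,21): row=0b10110, col=0b10101, row AND col = 0b10100 = 20; 20 != 21 -> empty
(11,9): row=0b1011, col=0b1001, row AND col = 0b1001 = 9; 9 == 9 -> filled
(188,55): row=0b10111100, col=0b110111, row AND col = 0b110100 = 52; 52 != 55 -> empty
(15,11): row=0b1111, col=0b1011, row AND col = 0b1011 = 11; 11 == 11 -> filled
(167,77): row=0b10100111, col=0b1001101, row AND col = 0b101 = 5; 5 != 77 -> empty
(83,60): row=0b1010011, col=0b111100, row AND col = 0b10000 = 16; 16 != 60 -> empty
(182,159): row=0b10110110, col=0b10011111, row AND col = 0b10010110 = 150; 150 != 159 -> empty
(79,8): row=0b1001111, col=0b1000, row AND col = 0b1000 = 8; 8 == 8 -> filled
(63,60): row=0b111111, col=0b111100, row AND col = 0b111100 = 60; 60 == 60 -> filled

Answer: no yes no yes no no no yes yes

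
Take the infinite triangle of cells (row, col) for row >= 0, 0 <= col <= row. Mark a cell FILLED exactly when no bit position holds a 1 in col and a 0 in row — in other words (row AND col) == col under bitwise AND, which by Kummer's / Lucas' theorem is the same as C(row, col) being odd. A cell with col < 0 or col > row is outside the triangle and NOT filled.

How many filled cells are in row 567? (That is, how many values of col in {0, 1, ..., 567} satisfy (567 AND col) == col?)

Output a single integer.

Answer: 64

Derivation:
567 in binary = 1000110111
popcount(567) = number of 1-bits in 1000110111 = 6
A col c satisfies (567 AND c) == c iff every set bit of c is also set in 567; each of the 6 set bits of 567 can independently be on or off in c.
count = 2^6 = 64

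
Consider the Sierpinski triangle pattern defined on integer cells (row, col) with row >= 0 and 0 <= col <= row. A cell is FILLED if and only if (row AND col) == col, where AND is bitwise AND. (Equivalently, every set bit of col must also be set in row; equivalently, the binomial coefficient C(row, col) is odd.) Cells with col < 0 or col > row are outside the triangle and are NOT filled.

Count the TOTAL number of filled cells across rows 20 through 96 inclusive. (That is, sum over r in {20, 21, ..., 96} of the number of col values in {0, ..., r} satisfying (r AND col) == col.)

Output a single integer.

Answer: 1120

Derivation:
r20=10100 pc2: +4 =4
r21=10101 pc3: +8 =12
r22=10110 pc3: +8 =20
r23=10111 pc4: +16 =36
r24=11000 pc2: +4 =40
r25=11001 pc3: +8 =48
r26=11010 pc3: +8 =56
r27=11011 pc4: +16 =72
r28=11100 pc3: +8 =80
r29=11101 pc4: +16 =96
r30=11110 pc4: +16 =112
r31=11111 pc5: +32 =144
r32=100000 pc1: +2 =146
r33=100001 pc2: +4 =150
r34=100010 pc2: +4 =154
r35=100011 pc3: +8 =162
r36=100100 pc2: +4 =166
r37=100101 pc3: +8 =174
r38=100110 pc3: +8 =182
r39=100111 pc4: +16 =198
r40=101000 pc2: +4 =202
r41=101001 pc3: +8 =210
r42=101010 pc3: +8 =218
r43=101011 pc4: +16 =234
r44=101100 pc3: +8 =242
r45=101101 pc4: +16 =258
r46=101110 pc4: +16 =274
r47=101111 pc5: +32 =306
r48=110000 pc2: +4 =310
r49=110001 pc3: +8 =318
r50=110010 pc3: +8 =326
r51=110011 pc4: +16 =342
r52=110100 pc3: +8 =350
r53=110101 pc4: +16 =366
r54=110110 pc4: +16 =382
r55=110111 pc5: +32 =414
r56=111000 pc3: +8 =422
r57=111001 pc4: +16 =438
r58=111010 pc4: +16 =454
r59=111011 pc5: +32 =486
r60=111100 pc4: +16 =502
r61=111101 pc5: +32 =534
r62=111110 pc5: +32 =566
r63=111111 pc6: +64 =630
r64=1000000 pc1: +2 =632
r65=1000001 pc2: +4 =636
r66=1000010 pc2: +4 =640
r67=1000011 pc3: +8 =648
r68=1000100 pc2: +4 =652
r69=1000101 pc3: +8 =660
r70=1000110 pc3: +8 =668
r71=1000111 pc4: +16 =684
r72=1001000 pc2: +4 =688
r73=1001001 pc3: +8 =696
r74=1001010 pc3: +8 =704
r75=1001011 pc4: +16 =720
r76=1001100 pc3: +8 =728
r77=1001101 pc4: +16 =744
r78=1001110 pc4: +16 =760
r79=1001111 pc5: +32 =792
r80=1010000 pc2: +4 =796
r81=1010001 pc3: +8 =804
r82=1010010 pc3: +8 =812
r83=1010011 pc4: +16 =828
r84=1010100 pc3: +8 =836
r85=1010101 pc4: +16 =852
r86=1010110 pc4: +16 =868
r87=1010111 pc5: +32 =900
r88=1011000 pc3: +8 =908
r89=1011001 pc4: +16 =924
r90=1011010 pc4: +16 =940
r91=1011011 pc5: +32 =972
r92=1011100 pc4: +16 =988
r93=1011101 pc5: +32 =1020
r94=1011110 pc5: +32 =1052
r95=1011111 pc6: +64 =1116
r96=1100000 pc2: +4 =1120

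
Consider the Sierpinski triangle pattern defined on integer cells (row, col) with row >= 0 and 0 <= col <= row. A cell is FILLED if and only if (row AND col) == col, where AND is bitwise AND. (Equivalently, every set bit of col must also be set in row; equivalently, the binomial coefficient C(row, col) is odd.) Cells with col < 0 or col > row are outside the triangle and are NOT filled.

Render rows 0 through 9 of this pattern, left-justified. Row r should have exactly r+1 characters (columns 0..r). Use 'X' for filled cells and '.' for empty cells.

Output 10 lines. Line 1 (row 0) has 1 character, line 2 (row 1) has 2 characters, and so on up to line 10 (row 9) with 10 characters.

r0=0: X
r1=1: XX
r2=10: X.X
r3=11: XXXX
r4=100: X...X
r5=101: XX..XX
r6=110: X.X.X.X
r7=111: XXXXXXXX
r8=1000: X.......X
r9=1001: XX......XX

Answer: X
XX
X.X
XXXX
X...X
XX..XX
X.X.X.X
XXXXXXXX
X.......X
XX......XX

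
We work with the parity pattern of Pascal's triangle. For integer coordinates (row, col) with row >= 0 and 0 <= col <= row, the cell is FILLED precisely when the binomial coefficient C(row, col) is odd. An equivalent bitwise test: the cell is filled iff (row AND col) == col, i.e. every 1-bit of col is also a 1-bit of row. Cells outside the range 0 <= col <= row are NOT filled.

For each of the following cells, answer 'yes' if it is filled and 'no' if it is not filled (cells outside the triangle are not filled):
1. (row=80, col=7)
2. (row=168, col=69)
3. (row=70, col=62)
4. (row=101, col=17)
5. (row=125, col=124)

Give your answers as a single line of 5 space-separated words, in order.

(80,7): row=0b1010000, col=0b111, row AND col = 0b0 = 0; 0 != 7 -> empty
(168,69): row=0b10101000, col=0b1000101, row AND col = 0b0 = 0; 0 != 69 -> empty
(70,62): row=0b1000110, col=0b111110, row AND col = 0b110 = 6; 6 != 62 -> empty
(101,17): row=0b1100101, col=0b10001, row AND col = 0b1 = 1; 1 != 17 -> empty
(125,124): row=0b1111101, col=0b1111100, row AND col = 0b1111100 = 124; 124 == 124 -> filled

Answer: no no no no yes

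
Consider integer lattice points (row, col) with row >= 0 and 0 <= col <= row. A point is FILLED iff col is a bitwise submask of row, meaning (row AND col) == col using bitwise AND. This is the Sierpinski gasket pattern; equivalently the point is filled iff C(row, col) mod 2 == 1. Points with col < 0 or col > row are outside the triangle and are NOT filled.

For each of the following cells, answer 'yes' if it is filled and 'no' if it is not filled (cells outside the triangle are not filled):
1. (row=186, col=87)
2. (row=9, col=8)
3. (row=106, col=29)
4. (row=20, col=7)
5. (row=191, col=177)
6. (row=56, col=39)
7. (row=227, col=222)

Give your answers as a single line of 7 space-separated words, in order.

(186,87): row=0b10111010, col=0b1010111, row AND col = 0b10010 = 18; 18 != 87 -> empty
(9,8): row=0b1001, col=0b1000, row AND col = 0b1000 = 8; 8 == 8 -> filled
(106,29): row=0b1101010, col=0b11101, row AND col = 0b1000 = 8; 8 != 29 -> empty
(20,7): row=0b10100, col=0b111, row AND col = 0b100 = 4; 4 != 7 -> empty
(191,177): row=0b10111111, col=0b10110001, row AND col = 0b10110001 = 177; 177 == 177 -> filled
(56,39): row=0b111000, col=0b100111, row AND col = 0b100000 = 32; 32 != 39 -> empty
(227,222): row=0b11100011, col=0b11011110, row AND col = 0b11000010 = 194; 194 != 222 -> empty

Answer: no yes no no yes no no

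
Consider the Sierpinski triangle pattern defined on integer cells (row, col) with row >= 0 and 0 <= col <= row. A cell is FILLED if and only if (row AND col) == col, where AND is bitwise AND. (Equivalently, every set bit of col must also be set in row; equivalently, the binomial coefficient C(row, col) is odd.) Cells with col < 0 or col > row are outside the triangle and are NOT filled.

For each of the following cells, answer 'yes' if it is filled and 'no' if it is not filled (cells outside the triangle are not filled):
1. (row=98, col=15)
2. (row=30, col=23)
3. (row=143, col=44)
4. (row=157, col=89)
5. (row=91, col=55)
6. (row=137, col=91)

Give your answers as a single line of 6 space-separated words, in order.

Answer: no no no no no no

Derivation:
(98,15): row=0b1100010, col=0b1111, row AND col = 0b10 = 2; 2 != 15 -> empty
(30,23): row=0b11110, col=0b10111, row AND col = 0b10110 = 22; 22 != 23 -> empty
(143,44): row=0b10001111, col=0b101100, row AND col = 0b1100 = 12; 12 != 44 -> empty
(157,89): row=0b10011101, col=0b1011001, row AND col = 0b11001 = 25; 25 != 89 -> empty
(91,55): row=0b1011011, col=0b110111, row AND col = 0b10011 = 19; 19 != 55 -> empty
(137,91): row=0b10001001, col=0b1011011, row AND col = 0b1001 = 9; 9 != 91 -> empty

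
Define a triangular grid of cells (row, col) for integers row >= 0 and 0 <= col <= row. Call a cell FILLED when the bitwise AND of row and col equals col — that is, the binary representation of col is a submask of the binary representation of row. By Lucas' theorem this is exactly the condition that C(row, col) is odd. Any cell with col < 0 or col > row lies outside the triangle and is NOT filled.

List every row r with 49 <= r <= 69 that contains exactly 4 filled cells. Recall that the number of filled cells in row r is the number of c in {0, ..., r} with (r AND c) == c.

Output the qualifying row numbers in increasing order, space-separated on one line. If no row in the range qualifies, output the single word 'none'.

Row r has 2^popcount(r) filled cells, so we need popcount(r) = log2(4) = 2.
Scan r = 49..69 and keep those with exactly 2 one-bits:
r=49=110001 popcount=3 -> skip
r=50=110010 popcount=3 -> skip
r=51=110011 popcount=4 -> skip
r=52=110100 popcount=3 -> skip
r=53=110101 popcount=4 -> skip
r=54=110110 popcount=4 -> skip
r=55=110111 popcount=5 -> skip
r=56=111000 popcount=3 -> skip
r=57=111001 popcount=4 -> skip
r=58=111010 popcount=4 -> skip
r=59=111011 popcount=5 -> skip
r=60=111100 popcount=4 -> skip
r=61=111101 popcount=5 -> skip
r=62=111110 popcount=5 -> skip
r=63=111111 popcount=6 -> skip
r=64=1000000 popcount=1 -> skip
r=65=1000001 popcount=2 -> KEEP
r=66=1000010 popcount=2 -> KEEP
r=67=1000011 popcount=3 -> skip
r=68=1000100 popcount=2 -> KEEP
r=69=1000101 popcount=3 -> skip
Kept rows: 65 66 68

Answer: 65 66 68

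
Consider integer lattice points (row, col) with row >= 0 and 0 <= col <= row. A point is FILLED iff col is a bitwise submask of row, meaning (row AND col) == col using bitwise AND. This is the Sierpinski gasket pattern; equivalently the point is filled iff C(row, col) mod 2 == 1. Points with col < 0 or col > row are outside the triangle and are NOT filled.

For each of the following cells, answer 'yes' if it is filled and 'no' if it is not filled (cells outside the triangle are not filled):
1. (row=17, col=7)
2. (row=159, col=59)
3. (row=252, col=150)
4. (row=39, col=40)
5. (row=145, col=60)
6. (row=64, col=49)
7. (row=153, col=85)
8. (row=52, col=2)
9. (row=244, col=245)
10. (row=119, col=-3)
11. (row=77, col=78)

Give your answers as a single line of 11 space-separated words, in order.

Answer: no no no no no no no no no no no

Derivation:
(17,7): row=0b10001, col=0b111, row AND col = 0b1 = 1; 1 != 7 -> empty
(159,59): row=0b10011111, col=0b111011, row AND col = 0b11011 = 27; 27 != 59 -> empty
(252,150): row=0b11111100, col=0b10010110, row AND col = 0b10010100 = 148; 148 != 150 -> empty
(39,40): col outside [0, 39] -> not filled
(145,60): row=0b10010001, col=0b111100, row AND col = 0b10000 = 16; 16 != 60 -> empty
(64,49): row=0b1000000, col=0b110001, row AND col = 0b0 = 0; 0 != 49 -> empty
(153,85): row=0b10011001, col=0b1010101, row AND col = 0b10001 = 17; 17 != 85 -> empty
(52,2): row=0b110100, col=0b10, row AND col = 0b0 = 0; 0 != 2 -> empty
(244,245): col outside [0, 244] -> not filled
(119,-3): col outside [0, 119] -> not filled
(77,78): col outside [0, 77] -> not filled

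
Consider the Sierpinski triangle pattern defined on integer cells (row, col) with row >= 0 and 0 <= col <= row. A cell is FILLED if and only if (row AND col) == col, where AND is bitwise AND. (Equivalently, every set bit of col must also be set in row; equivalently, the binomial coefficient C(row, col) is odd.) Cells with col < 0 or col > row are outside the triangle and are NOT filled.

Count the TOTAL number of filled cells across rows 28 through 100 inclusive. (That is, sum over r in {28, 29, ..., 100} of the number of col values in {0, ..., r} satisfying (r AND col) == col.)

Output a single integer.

r28=11100 pc3: +8 =8
r29=11101 pc4: +16 =24
r30=11110 pc4: +16 =40
r31=11111 pc5: +32 =72
r32=100000 pc1: +2 =74
r33=100001 pc2: +4 =78
r34=100010 pc2: +4 =82
r35=100011 pc3: +8 =90
r36=100100 pc2: +4 =94
r37=100101 pc3: +8 =102
r38=100110 pc3: +8 =110
r39=100111 pc4: +16 =126
r40=101000 pc2: +4 =130
r41=101001 pc3: +8 =138
r42=101010 pc3: +8 =146
r43=101011 pc4: +16 =162
r44=101100 pc3: +8 =170
r45=101101 pc4: +16 =186
r46=101110 pc4: +16 =202
r47=101111 pc5: +32 =234
r48=110000 pc2: +4 =238
r49=110001 pc3: +8 =246
r50=110010 pc3: +8 =254
r51=110011 pc4: +16 =270
r52=110100 pc3: +8 =278
r53=110101 pc4: +16 =294
r54=110110 pc4: +16 =310
r55=110111 pc5: +32 =342
r56=111000 pc3: +8 =350
r57=111001 pc4: +16 =366
r58=111010 pc4: +16 =382
r59=111011 pc5: +32 =414
r60=111100 pc4: +16 =430
r61=111101 pc5: +32 =462
r62=111110 pc5: +32 =494
r63=111111 pc6: +64 =558
r64=1000000 pc1: +2 =560
r65=1000001 pc2: +4 =564
r66=1000010 pc2: +4 =568
r67=1000011 pc3: +8 =576
r68=1000100 pc2: +4 =580
r69=1000101 pc3: +8 =588
r70=1000110 pc3: +8 =596
r71=1000111 pc4: +16 =612
r72=1001000 pc2: +4 =616
r73=1001001 pc3: +8 =624
r74=1001010 pc3: +8 =632
r75=1001011 pc4: +16 =648
r76=1001100 pc3: +8 =656
r77=1001101 pc4: +16 =672
r78=1001110 pc4: +16 =688
r79=1001111 pc5: +32 =720
r80=1010000 pc2: +4 =724
r81=1010001 pc3: +8 =732
r82=1010010 pc3: +8 =740
r83=1010011 pc4: +16 =756
r84=1010100 pc3: +8 =764
r85=1010101 pc4: +16 =780
r86=1010110 pc4: +16 =796
r87=1010111 pc5: +32 =828
r88=1011000 pc3: +8 =836
r89=1011001 pc4: +16 =852
r90=1011010 pc4: +16 =868
r91=1011011 pc5: +32 =900
r92=1011100 pc4: +16 =916
r93=1011101 pc5: +32 =948
r94=1011110 pc5: +32 =980
r95=1011111 pc6: +64 =1044
r96=1100000 pc2: +4 =1048
r97=1100001 pc3: +8 =1056
r98=1100010 pc3: +8 =1064
r99=1100011 pc4: +16 =1080
r100=1100100 pc3: +8 =1088

Answer: 1088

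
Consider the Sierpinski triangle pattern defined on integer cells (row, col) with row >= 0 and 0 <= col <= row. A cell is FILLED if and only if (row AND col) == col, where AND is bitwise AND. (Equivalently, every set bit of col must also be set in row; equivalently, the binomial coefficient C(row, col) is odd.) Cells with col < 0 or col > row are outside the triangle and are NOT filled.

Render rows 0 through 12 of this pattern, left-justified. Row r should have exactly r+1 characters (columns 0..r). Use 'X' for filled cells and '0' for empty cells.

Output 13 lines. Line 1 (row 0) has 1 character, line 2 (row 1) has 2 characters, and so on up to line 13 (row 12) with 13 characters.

r0=0: X
r1=1: XX
r2=10: X0X
r3=11: XXXX
r4=100: X000X
r5=101: XX00XX
r6=110: X0X0X0X
r7=111: XXXXXXXX
r8=1000: X0000000X
r9=1001: XX000000XX
r10=1010: X0X00000X0X
r11=1011: XXXX0000XXXX
r12=1100: X000X000X000X

Answer: X
XX
X0X
XXXX
X000X
XX00XX
X0X0X0X
XXXXXXXX
X0000000X
XX000000XX
X0X00000X0X
XXXX0000XXXX
X000X000X000X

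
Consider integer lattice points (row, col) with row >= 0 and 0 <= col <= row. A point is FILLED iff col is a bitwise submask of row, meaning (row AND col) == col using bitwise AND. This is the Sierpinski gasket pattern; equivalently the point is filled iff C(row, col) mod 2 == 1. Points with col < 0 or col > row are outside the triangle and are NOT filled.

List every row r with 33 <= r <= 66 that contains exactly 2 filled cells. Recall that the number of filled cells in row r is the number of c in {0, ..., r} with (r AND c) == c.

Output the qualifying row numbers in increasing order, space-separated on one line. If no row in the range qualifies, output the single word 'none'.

Answer: 64

Derivation:
Row r has 2^popcount(r) filled cells, so we need popcount(r) = log2(2) = 1.
Scan r = 33..66 and keep those with exactly 1 one-bits:
r=33=100001 popcount=2 -> skip
r=34=100010 popcount=2 -> skip
r=35=100011 popcount=3 -> skip
r=36=100100 popcount=2 -> skip
r=37=100101 popcount=3 -> skip
r=38=100110 popcount=3 -> skip
r=39=100111 popcount=4 -> skip
r=40=101000 popcount=2 -> skip
r=41=101001 popcount=3 -> skip
r=42=101010 popcount=3 -> skip
r=43=101011 popcount=4 -> skip
r=44=101100 popcount=3 -> skip
r=45=101101 popcount=4 -> skip
r=46=101110 popcount=4 -> skip
r=47=101111 popcount=5 -> skip
r=48=110000 popcount=2 -> skip
r=49=110001 popcount=3 -> skip
r=50=110010 popcount=3 -> skip
r=51=110011 popcount=4 -> skip
r=52=110100 popcount=3 -> skip
r=53=110101 popcount=4 -> skip
r=54=110110 popcount=4 -> skip
r=55=110111 popcount=5 -> skip
r=56=111000 popcount=3 -> skip
r=57=111001 popcount=4 -> skip
r=58=111010 popcount=4 -> skip
r=59=111011 popcount=5 -> skip
r=60=111100 popcount=4 -> skip
r=61=111101 popcount=5 -> skip
r=62=111110 popcount=5 -> skip
r=63=111111 popcount=6 -> skip
r=64=1000000 popcount=1 -> KEEP
r=65=1000001 popcount=2 -> skip
r=66=1000010 popcount=2 -> skip
Kept rows: 64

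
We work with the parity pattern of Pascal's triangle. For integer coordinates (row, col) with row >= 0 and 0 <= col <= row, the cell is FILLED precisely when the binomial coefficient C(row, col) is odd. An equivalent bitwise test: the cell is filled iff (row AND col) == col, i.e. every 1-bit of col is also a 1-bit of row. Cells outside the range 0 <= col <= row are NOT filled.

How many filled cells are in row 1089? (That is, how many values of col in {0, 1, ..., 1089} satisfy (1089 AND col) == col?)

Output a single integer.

Answer: 8

Derivation:
1089 in binary = 10001000001
popcount(1089) = number of 1-bits in 10001000001 = 3
A col c satisfies (1089 AND c) == c iff every set bit of c is also set in 1089; each of the 3 set bits of 1089 can independently be on or off in c.
count = 2^3 = 8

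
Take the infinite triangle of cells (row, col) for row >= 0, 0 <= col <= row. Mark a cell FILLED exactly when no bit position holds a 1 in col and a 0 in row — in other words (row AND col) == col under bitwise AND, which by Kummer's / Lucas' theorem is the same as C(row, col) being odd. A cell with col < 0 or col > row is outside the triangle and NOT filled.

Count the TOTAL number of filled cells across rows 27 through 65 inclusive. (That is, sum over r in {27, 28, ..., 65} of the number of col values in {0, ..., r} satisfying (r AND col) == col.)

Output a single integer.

r27=11011 pc4: +16 =16
r28=11100 pc3: +8 =24
r29=11101 pc4: +16 =40
r30=11110 pc4: +16 =56
r31=11111 pc5: +32 =88
r32=100000 pc1: +2 =90
r33=100001 pc2: +4 =94
r34=100010 pc2: +4 =98
r35=100011 pc3: +8 =106
r36=100100 pc2: +4 =110
r37=100101 pc3: +8 =118
r38=100110 pc3: +8 =126
r39=100111 pc4: +16 =142
r40=101000 pc2: +4 =146
r41=101001 pc3: +8 =154
r42=101010 pc3: +8 =162
r43=101011 pc4: +16 =178
r44=101100 pc3: +8 =186
r45=101101 pc4: +16 =202
r46=101110 pc4: +16 =218
r47=101111 pc5: +32 =250
r48=110000 pc2: +4 =254
r49=110001 pc3: +8 =262
r50=110010 pc3: +8 =270
r51=110011 pc4: +16 =286
r52=110100 pc3: +8 =294
r53=110101 pc4: +16 =310
r54=110110 pc4: +16 =326
r55=110111 pc5: +32 =358
r56=111000 pc3: +8 =366
r57=111001 pc4: +16 =382
r58=111010 pc4: +16 =398
r59=111011 pc5: +32 =430
r60=111100 pc4: +16 =446
r61=111101 pc5: +32 =478
r62=111110 pc5: +32 =510
r63=111111 pc6: +64 =574
r64=1000000 pc1: +2 =576
r65=1000001 pc2: +4 =580

Answer: 580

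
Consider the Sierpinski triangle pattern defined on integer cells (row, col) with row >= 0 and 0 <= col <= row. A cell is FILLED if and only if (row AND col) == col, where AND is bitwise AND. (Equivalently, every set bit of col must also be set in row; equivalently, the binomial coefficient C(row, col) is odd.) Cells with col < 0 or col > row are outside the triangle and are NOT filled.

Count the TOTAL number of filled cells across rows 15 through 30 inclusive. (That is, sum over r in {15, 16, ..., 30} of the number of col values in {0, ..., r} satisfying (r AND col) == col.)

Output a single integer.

Answer: 146

Derivation:
r15=1111 pc4: +16 =16
r16=10000 pc1: +2 =18
r17=10001 pc2: +4 =22
r18=10010 pc2: +4 =26
r19=10011 pc3: +8 =34
r20=10100 pc2: +4 =38
r21=10101 pc3: +8 =46
r22=10110 pc3: +8 =54
r23=10111 pc4: +16 =70
r24=11000 pc2: +4 =74
r25=11001 pc3: +8 =82
r26=11010 pc3: +8 =90
r27=11011 pc4: +16 =106
r28=11100 pc3: +8 =114
r29=11101 pc4: +16 =130
r30=11110 pc4: +16 =146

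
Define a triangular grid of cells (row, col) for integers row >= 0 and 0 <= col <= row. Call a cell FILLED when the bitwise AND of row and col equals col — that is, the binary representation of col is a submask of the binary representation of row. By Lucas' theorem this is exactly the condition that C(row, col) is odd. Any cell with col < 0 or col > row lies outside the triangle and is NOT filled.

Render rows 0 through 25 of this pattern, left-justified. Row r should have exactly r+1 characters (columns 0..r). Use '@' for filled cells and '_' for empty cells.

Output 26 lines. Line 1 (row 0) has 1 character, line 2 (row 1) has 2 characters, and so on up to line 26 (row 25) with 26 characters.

r0=0: @
r1=1: @@
r2=10: @_@
r3=11: @@@@
r4=100: @___@
r5=101: @@__@@
r6=110: @_@_@_@
r7=111: @@@@@@@@
r8=1000: @_______@
r9=1001: @@______@@
r10=1010: @_@_____@_@
r11=1011: @@@@____@@@@
r12=1100: @___@___@___@
r13=1101: @@__@@__@@__@@
r14=1110: @_@_@_@_@_@_@_@
r15=1111: @@@@@@@@@@@@@@@@
r16=10000: @_______________@
r17=10001: @@______________@@
r18=10010: @_@_____________@_@
r19=10011: @@@@____________@@@@
r20=10100: @___@___________@___@
r21=10101: @@__@@__________@@__@@
r22=10110: @_@_@_@_________@_@_@_@
r23=10111: @@@@@@@@________@@@@@@@@
r24=11000: @_______@_______@_______@
r25=11001: @@______@@______@@______@@

Answer: @
@@
@_@
@@@@
@___@
@@__@@
@_@_@_@
@@@@@@@@
@_______@
@@______@@
@_@_____@_@
@@@@____@@@@
@___@___@___@
@@__@@__@@__@@
@_@_@_@_@_@_@_@
@@@@@@@@@@@@@@@@
@_______________@
@@______________@@
@_@_____________@_@
@@@@____________@@@@
@___@___________@___@
@@__@@__________@@__@@
@_@_@_@_________@_@_@_@
@@@@@@@@________@@@@@@@@
@_______@_______@_______@
@@______@@______@@______@@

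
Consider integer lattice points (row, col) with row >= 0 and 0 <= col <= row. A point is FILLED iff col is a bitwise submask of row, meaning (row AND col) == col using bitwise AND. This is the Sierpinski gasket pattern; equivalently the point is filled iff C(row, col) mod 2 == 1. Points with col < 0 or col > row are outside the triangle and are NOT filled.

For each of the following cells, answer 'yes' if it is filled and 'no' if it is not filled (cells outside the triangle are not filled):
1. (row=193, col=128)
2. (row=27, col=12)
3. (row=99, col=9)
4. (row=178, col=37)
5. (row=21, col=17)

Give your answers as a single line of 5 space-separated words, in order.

Answer: yes no no no yes

Derivation:
(193,128): row=0b11000001, col=0b10000000, row AND col = 0b10000000 = 128; 128 == 128 -> filled
(27,12): row=0b11011, col=0b1100, row AND col = 0b1000 = 8; 8 != 12 -> empty
(99,9): row=0b1100011, col=0b1001, row AND col = 0b1 = 1; 1 != 9 -> empty
(178,37): row=0b10110010, col=0b100101, row AND col = 0b100000 = 32; 32 != 37 -> empty
(21,17): row=0b10101, col=0b10001, row AND col = 0b10001 = 17; 17 == 17 -> filled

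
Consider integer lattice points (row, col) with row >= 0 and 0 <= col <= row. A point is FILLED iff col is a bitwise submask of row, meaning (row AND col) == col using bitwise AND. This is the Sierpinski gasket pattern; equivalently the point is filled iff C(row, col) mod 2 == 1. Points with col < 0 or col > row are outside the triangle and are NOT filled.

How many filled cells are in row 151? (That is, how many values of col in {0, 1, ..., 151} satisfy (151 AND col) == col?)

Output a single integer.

Answer: 32

Derivation:
151 in binary = 10010111
popcount(151) = number of 1-bits in 10010111 = 5
A col c satisfies (151 AND c) == c iff every set bit of c is also set in 151; each of the 5 set bits of 151 can independently be on or off in c.
count = 2^5 = 32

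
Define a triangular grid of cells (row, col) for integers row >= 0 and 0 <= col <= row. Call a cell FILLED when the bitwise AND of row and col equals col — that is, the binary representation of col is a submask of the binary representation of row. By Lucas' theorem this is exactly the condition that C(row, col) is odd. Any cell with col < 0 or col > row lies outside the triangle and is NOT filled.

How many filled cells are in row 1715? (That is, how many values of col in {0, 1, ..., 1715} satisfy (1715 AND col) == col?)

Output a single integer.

Answer: 128

Derivation:
1715 in binary = 11010110011
popcount(1715) = number of 1-bits in 11010110011 = 7
A col c satisfies (1715 AND c) == c iff every set bit of c is also set in 1715; each of the 7 set bits of 1715 can independently be on or off in c.
count = 2^7 = 128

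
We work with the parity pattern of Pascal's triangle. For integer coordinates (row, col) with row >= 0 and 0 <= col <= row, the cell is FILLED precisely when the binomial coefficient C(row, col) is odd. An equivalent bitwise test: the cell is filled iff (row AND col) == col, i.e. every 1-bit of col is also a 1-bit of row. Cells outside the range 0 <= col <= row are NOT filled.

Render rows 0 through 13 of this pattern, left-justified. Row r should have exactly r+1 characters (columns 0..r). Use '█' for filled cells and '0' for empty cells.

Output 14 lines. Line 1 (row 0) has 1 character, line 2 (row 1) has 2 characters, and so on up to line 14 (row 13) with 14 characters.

r0=0: █
r1=1: ██
r2=10: █0█
r3=11: ████
r4=100: █000█
r5=101: ██00██
r6=110: █0█0█0█
r7=111: ████████
r8=1000: █0000000█
r9=1001: ██000000██
r10=1010: █0█00000█0█
r11=1011: ████0000████
r12=1100: █000█000█000█
r13=1101: ██00██00██00██

Answer: █
██
█0█
████
█000█
██00██
█0█0█0█
████████
█0000000█
██000000██
█0█00000█0█
████0000████
█000█000█000█
██00██00██00██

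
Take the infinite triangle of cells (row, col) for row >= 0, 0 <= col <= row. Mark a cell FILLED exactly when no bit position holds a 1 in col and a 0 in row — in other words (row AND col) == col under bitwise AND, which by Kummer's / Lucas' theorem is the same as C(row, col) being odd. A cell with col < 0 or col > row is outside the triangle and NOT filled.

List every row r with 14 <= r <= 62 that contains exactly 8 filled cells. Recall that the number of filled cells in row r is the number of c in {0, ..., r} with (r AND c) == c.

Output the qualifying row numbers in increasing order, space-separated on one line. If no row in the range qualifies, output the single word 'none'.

Answer: 14 19 21 22 25 26 28 35 37 38 41 42 44 49 50 52 56

Derivation:
Row r has 2^popcount(r) filled cells, so we need popcount(r) = log2(8) = 3.
Scan r = 14..62 and keep those with exactly 3 one-bits:
r=14=1110 popcount=3 -> KEEP
r=15=1111 popcount=4 -> skip
r=16=10000 popcount=1 -> skip
r=17=10001 popcount=2 -> skip
r=18=10010 popcount=2 -> skip
r=19=10011 popcount=3 -> KEEP
r=20=10100 popcount=2 -> skip
r=21=10101 popcount=3 -> KEEP
r=22=10110 popcount=3 -> KEEP
r=23=10111 popcount=4 -> skip
r=24=11000 popcount=2 -> skip
r=25=11001 popcount=3 -> KEEP
r=26=11010 popcount=3 -> KEEP
r=27=11011 popcount=4 -> skip
r=28=11100 popcount=3 -> KEEP
r=29=11101 popcount=4 -> skip
r=30=11110 popcount=4 -> skip
r=31=11111 popcount=5 -> skip
r=32=100000 popcount=1 -> skip
r=33=100001 popcount=2 -> skip
r=34=100010 popcount=2 -> skip
r=35=100011 popcount=3 -> KEEP
r=36=100100 popcount=2 -> skip
r=37=100101 popcount=3 -> KEEP
r=38=100110 popcount=3 -> KEEP
r=39=100111 popcount=4 -> skip
r=40=101000 popcount=2 -> skip
r=41=101001 popcount=3 -> KEEP
r=42=101010 popcount=3 -> KEEP
r=43=101011 popcount=4 -> skip
r=44=101100 popcount=3 -> KEEP
r=45=101101 popcount=4 -> skip
r=46=101110 popcount=4 -> skip
r=47=101111 popcount=5 -> skip
r=48=110000 popcount=2 -> skip
r=49=110001 popcount=3 -> KEEP
r=50=110010 popcount=3 -> KEEP
r=51=110011 popcount=4 -> skip
r=52=110100 popcount=3 -> KEEP
r=53=110101 popcount=4 -> skip
r=54=110110 popcount=4 -> skip
r=55=110111 popcount=5 -> skip
r=56=111000 popcount=3 -> KEEP
r=57=111001 popcount=4 -> skip
r=58=111010 popcount=4 -> skip
r=59=111011 popcount=5 -> skip
r=60=111100 popcount=4 -> skip
r=61=111101 popcount=5 -> skip
r=62=111110 popcount=5 -> skip
Kept rows: 14 19 21 22 25 26 28 35 37 38 41 42 44 49 50 52 56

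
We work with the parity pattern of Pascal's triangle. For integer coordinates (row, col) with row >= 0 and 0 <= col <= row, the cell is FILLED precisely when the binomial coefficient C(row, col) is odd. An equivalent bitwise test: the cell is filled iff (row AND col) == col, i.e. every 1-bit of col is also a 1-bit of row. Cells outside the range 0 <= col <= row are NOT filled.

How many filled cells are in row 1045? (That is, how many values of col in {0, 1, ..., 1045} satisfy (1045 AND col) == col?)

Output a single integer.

Answer: 16

Derivation:
1045 in binary = 10000010101
popcount(1045) = number of 1-bits in 10000010101 = 4
A col c satisfies (1045 AND c) == c iff every set bit of c is also set in 1045; each of the 4 set bits of 1045 can independently be on or off in c.
count = 2^4 = 16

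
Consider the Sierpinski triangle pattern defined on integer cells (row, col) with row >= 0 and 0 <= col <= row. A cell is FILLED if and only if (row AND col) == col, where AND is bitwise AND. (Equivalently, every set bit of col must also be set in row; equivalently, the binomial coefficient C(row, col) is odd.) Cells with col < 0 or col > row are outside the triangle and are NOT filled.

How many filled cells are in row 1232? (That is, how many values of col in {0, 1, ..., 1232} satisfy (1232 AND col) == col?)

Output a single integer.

Answer: 16

Derivation:
1232 in binary = 10011010000
popcount(1232) = number of 1-bits in 10011010000 = 4
A col c satisfies (1232 AND c) == c iff every set bit of c is also set in 1232; each of the 4 set bits of 1232 can independently be on or off in c.
count = 2^4 = 16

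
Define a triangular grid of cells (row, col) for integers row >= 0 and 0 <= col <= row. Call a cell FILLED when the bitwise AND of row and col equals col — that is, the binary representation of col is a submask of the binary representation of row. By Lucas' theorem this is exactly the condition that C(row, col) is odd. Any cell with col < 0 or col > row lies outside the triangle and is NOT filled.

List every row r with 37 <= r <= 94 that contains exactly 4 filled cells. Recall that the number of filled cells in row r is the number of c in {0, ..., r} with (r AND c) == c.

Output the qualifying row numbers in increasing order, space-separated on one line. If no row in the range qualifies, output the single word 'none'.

Answer: 40 48 65 66 68 72 80

Derivation:
Row r has 2^popcount(r) filled cells, so we need popcount(r) = log2(4) = 2.
Scan r = 37..94 and keep those with exactly 2 one-bits:
r=37=100101 popcount=3 -> skip
r=38=100110 popcount=3 -> skip
r=39=100111 popcount=4 -> skip
r=40=101000 popcount=2 -> KEEP
r=41=101001 popcount=3 -> skip
r=42=101010 popcount=3 -> skip
r=43=101011 popcount=4 -> skip
r=44=101100 popcount=3 -> skip
r=45=101101 popcount=4 -> skip
r=46=101110 popcount=4 -> skip
r=47=101111 popcount=5 -> skip
r=48=110000 popcount=2 -> KEEP
r=49=110001 popcount=3 -> skip
r=50=110010 popcount=3 -> skip
r=51=110011 popcount=4 -> skip
r=52=110100 popcount=3 -> skip
r=53=110101 popcount=4 -> skip
r=54=110110 popcount=4 -> skip
r=55=110111 popcount=5 -> skip
r=56=111000 popcount=3 -> skip
r=57=111001 popcount=4 -> skip
r=58=111010 popcount=4 -> skip
r=59=111011 popcount=5 -> skip
r=60=111100 popcount=4 -> skip
r=61=111101 popcount=5 -> skip
r=62=111110 popcount=5 -> skip
r=63=111111 popcount=6 -> skip
r=64=1000000 popcount=1 -> skip
r=65=1000001 popcount=2 -> KEEP
r=66=1000010 popcount=2 -> KEEP
r=67=1000011 popcount=3 -> skip
r=68=1000100 popcount=2 -> KEEP
r=69=1000101 popcount=3 -> skip
r=70=1000110 popcount=3 -> skip
r=71=1000111 popcount=4 -> skip
r=72=1001000 popcount=2 -> KEEP
r=73=1001001 popcount=3 -> skip
r=74=1001010 popcount=3 -> skip
r=75=1001011 popcount=4 -> skip
r=76=1001100 popcount=3 -> skip
r=77=1001101 popcount=4 -> skip
r=78=1001110 popcount=4 -> skip
r=79=1001111 popcount=5 -> skip
r=80=1010000 popcount=2 -> KEEP
r=81=1010001 popcount=3 -> skip
r=82=1010010 popcount=3 -> skip
r=83=1010011 popcount=4 -> skip
r=84=1010100 popcount=3 -> skip
r=85=1010101 popcount=4 -> skip
r=86=1010110 popcount=4 -> skip
r=87=1010111 popcount=5 -> skip
r=88=1011000 popcount=3 -> skip
r=89=1011001 popcount=4 -> skip
r=90=1011010 popcount=4 -> skip
r=91=1011011 popcount=5 -> skip
r=92=1011100 popcount=4 -> skip
r=93=1011101 popcount=5 -> skip
r=94=1011110 popcount=5 -> skip
Kept rows: 40 48 65 66 68 72 80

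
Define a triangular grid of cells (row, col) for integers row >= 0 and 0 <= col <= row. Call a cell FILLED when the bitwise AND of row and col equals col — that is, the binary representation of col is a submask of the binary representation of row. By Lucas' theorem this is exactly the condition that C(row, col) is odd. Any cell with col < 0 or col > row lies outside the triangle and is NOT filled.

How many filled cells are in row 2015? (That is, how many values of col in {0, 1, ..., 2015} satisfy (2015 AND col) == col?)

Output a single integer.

2015 in binary = 11111011111
popcount(2015) = number of 1-bits in 11111011111 = 10
A col c satisfies (2015 AND c) == c iff every set bit of c is also set in 2015; each of the 10 set bits of 2015 can independently be on or off in c.
count = 2^10 = 1024

Answer: 1024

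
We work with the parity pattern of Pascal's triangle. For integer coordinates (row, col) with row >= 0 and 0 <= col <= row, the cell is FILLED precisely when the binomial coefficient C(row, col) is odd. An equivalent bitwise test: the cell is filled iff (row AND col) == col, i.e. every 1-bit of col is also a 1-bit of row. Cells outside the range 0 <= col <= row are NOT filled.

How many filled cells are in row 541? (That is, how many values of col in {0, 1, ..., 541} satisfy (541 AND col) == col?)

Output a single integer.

541 in binary = 1000011101
popcount(541) = number of 1-bits in 1000011101 = 5
A col c satisfies (541 AND c) == c iff every set bit of c is also set in 541; each of the 5 set bits of 541 can independently be on or off in c.
count = 2^5 = 32

Answer: 32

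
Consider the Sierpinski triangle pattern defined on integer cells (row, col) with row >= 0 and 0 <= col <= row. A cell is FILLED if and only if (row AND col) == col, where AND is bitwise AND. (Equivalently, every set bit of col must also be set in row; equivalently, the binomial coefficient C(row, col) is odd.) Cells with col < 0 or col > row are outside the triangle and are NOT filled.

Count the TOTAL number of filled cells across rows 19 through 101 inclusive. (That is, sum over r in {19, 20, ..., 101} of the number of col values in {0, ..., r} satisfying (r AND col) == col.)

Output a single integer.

Answer: 1184

Derivation:
r19=10011 pc3: +8 =8
r20=10100 pc2: +4 =12
r21=10101 pc3: +8 =20
r22=10110 pc3: +8 =28
r23=10111 pc4: +16 =44
r24=11000 pc2: +4 =48
r25=11001 pc3: +8 =56
r26=11010 pc3: +8 =64
r27=11011 pc4: +16 =80
r28=11100 pc3: +8 =88
r29=11101 pc4: +16 =104
r30=11110 pc4: +16 =120
r31=11111 pc5: +32 =152
r32=100000 pc1: +2 =154
r33=100001 pc2: +4 =158
r34=100010 pc2: +4 =162
r35=100011 pc3: +8 =170
r36=100100 pc2: +4 =174
r37=100101 pc3: +8 =182
r38=100110 pc3: +8 =190
r39=100111 pc4: +16 =206
r40=101000 pc2: +4 =210
r41=101001 pc3: +8 =218
r42=101010 pc3: +8 =226
r43=101011 pc4: +16 =242
r44=101100 pc3: +8 =250
r45=101101 pc4: +16 =266
r46=101110 pc4: +16 =282
r47=101111 pc5: +32 =314
r48=110000 pc2: +4 =318
r49=110001 pc3: +8 =326
r50=110010 pc3: +8 =334
r51=110011 pc4: +16 =350
r52=110100 pc3: +8 =358
r53=110101 pc4: +16 =374
r54=110110 pc4: +16 =390
r55=110111 pc5: +32 =422
r56=111000 pc3: +8 =430
r57=111001 pc4: +16 =446
r58=111010 pc4: +16 =462
r59=111011 pc5: +32 =494
r60=111100 pc4: +16 =510
r61=111101 pc5: +32 =542
r62=111110 pc5: +32 =574
r63=111111 pc6: +64 =638
r64=1000000 pc1: +2 =640
r65=1000001 pc2: +4 =644
r66=1000010 pc2: +4 =648
r67=1000011 pc3: +8 =656
r68=1000100 pc2: +4 =660
r69=1000101 pc3: +8 =668
r70=1000110 pc3: +8 =676
r71=1000111 pc4: +16 =692
r72=1001000 pc2: +4 =696
r73=1001001 pc3: +8 =704
r74=1001010 pc3: +8 =712
r75=1001011 pc4: +16 =728
r76=1001100 pc3: +8 =736
r77=1001101 pc4: +16 =752
r78=1001110 pc4: +16 =768
r79=1001111 pc5: +32 =800
r80=1010000 pc2: +4 =804
r81=1010001 pc3: +8 =812
r82=1010010 pc3: +8 =820
r83=1010011 pc4: +16 =836
r84=1010100 pc3: +8 =844
r85=1010101 pc4: +16 =860
r86=1010110 pc4: +16 =876
r87=1010111 pc5: +32 =908
r88=1011000 pc3: +8 =916
r89=1011001 pc4: +16 =932
r90=1011010 pc4: +16 =948
r91=1011011 pc5: +32 =980
r92=1011100 pc4: +16 =996
r93=1011101 pc5: +32 =1028
r94=1011110 pc5: +32 =1060
r95=1011111 pc6: +64 =1124
r96=1100000 pc2: +4 =1128
r97=1100001 pc3: +8 =1136
r98=1100010 pc3: +8 =1144
r99=1100011 pc4: +16 =1160
r100=1100100 pc3: +8 =1168
r101=1100101 pc4: +16 =1184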